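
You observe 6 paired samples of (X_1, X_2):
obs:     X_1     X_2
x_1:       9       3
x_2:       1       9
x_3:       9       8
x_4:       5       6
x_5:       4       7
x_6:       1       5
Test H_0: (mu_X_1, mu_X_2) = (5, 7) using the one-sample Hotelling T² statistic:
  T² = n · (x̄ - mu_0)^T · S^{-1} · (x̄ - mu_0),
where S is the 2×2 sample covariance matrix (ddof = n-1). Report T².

Step 1 — sample mean vector:
  mean(X_1) = (9 + 1 + 9 + 5 + 4 + 1) / 6 = 29/6 = 4.8333
  mean(X_2) = (3 + 9 + 8 + 6 + 7 + 5) / 6 = 38/6 = 6.3333
  x̄ = (4.8333, 6.3333),  deviation x̄ - mu_0 = (4.8333, 6.3333) - (5, 7) = (-0.1667, -0.6667).

Step 2 — sample covariance matrix, S[i,j] = (1/(n-1)) · Σ_k (x_{k,i} - mean_i) · (x_{k,j} - mean_j), divisor n-1 = 5:
  S[X_1,X_1] = ((4.1667)·(4.1667) + (-3.8333)·(-3.8333) + (4.1667)·(4.1667) + (0.1667)·(0.1667) + (-0.8333)·(-0.8333) + (-3.8333)·(-3.8333)) / 5 = 64.8333/5 = 12.9667
  S[X_1,X_2] = ((4.1667)·(-3.3333) + (-3.8333)·(2.6667) + (4.1667)·(1.6667) + (0.1667)·(-0.3333) + (-0.8333)·(0.6667) + (-3.8333)·(-1.3333)) / 5 = -12.6667/5 = -2.5333
  S[X_2,X_2] = ((-3.3333)·(-3.3333) + (2.6667)·(2.6667) + (1.6667)·(1.6667) + (-0.3333)·(-0.3333) + (0.6667)·(0.6667) + (-1.3333)·(-1.3333)) / 5 = 23.3333/5 = 4.6667
  S = [[12.9667, -2.5333],
 [-2.5333, 4.6667]].

Step 3 — invert S. det(S) = 12.9667·4.6667 - (-2.5333)² = 54.0933.
  S^{-1} = (1/det) · [[d, -b], [-b, a]] = [[0.0863, 0.0468],
 [0.0468, 0.2397]].

Step 4 — quadratic form (x̄ - mu_0)^T · S^{-1} · (x̄ - mu_0):
  S^{-1} · (x̄ - mu_0) = (-0.0456, -0.1676),
  (x̄ - mu_0)^T · [...] = (-0.1667)·(-0.0456) + (-0.6667)·(-0.1676) = 0.1193.

Step 5 — scale by n: T² = 6 · 0.1193 = 0.716.

T² ≈ 0.716


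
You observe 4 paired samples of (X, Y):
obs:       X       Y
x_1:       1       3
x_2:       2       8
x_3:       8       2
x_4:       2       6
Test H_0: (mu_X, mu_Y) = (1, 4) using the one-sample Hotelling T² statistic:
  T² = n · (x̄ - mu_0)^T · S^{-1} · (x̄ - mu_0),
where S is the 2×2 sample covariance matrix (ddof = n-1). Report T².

Step 1 — sample mean vector:
  mean(X) = (1 + 2 + 8 + 2) / 4 = 13/4 = 3.25
  mean(Y) = (3 + 8 + 2 + 6) / 4 = 19/4 = 4.75
  x̄ = (3.25, 4.75),  deviation x̄ - mu_0 = (3.25, 4.75) - (1, 4) = (2.25, 0.75).

Step 2 — sample covariance matrix, S[i,j] = (1/(n-1)) · Σ_k (x_{k,i} - mean_i) · (x_{k,j} - mean_j), divisor n-1 = 3:
  S[X,X] = ((-2.25)·(-2.25) + (-1.25)·(-1.25) + (4.75)·(4.75) + (-1.25)·(-1.25)) / 3 = 30.75/3 = 10.25
  S[X,Y] = ((-2.25)·(-1.75) + (-1.25)·(3.25) + (4.75)·(-2.75) + (-1.25)·(1.25)) / 3 = -14.75/3 = -4.9167
  S[Y,Y] = ((-1.75)·(-1.75) + (3.25)·(3.25) + (-2.75)·(-2.75) + (1.25)·(1.25)) / 3 = 22.75/3 = 7.5833
  S = [[10.25, -4.9167],
 [-4.9167, 7.5833]].

Step 3 — invert S. det(S) = 10.25·7.5833 - (-4.9167)² = 53.5556.
  S^{-1} = (1/det) · [[d, -b], [-b, a]] = [[0.1416, 0.0918],
 [0.0918, 0.1914]].

Step 4 — quadratic form (x̄ - mu_0)^T · S^{-1} · (x̄ - mu_0):
  S^{-1} · (x̄ - mu_0) = (0.3874, 0.3501),
  (x̄ - mu_0)^T · [...] = (2.25)·(0.3874) + (0.75)·(0.3501) = 1.1343.

Step 5 — scale by n: T² = 4 · 1.1343 = 4.5373.

T² ≈ 4.5373


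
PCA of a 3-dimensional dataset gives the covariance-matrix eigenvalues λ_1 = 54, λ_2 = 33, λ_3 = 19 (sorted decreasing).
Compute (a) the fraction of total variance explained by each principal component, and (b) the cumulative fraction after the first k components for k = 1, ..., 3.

Step 1 — total variance = trace(Sigma) = Σ λ_i = 54 + 33 + 19 = 106.

Step 2 — fraction explained by component i = λ_i / Σ λ:
  PC1: 54/106 = 0.5094
  PC2: 33/106 = 0.3113
  PC3: 19/106 = 0.1792

Step 3 — cumulative fraction after k components = (λ_1 + ... + λ_k) / Σ λ:
  k = 1: 54/106 = 0.5094
  k = 2: (54 + 33)/106 = 87/106 = 0.8208
  k = 3: (54 + 33 + 19)/106 = 106/106 = 1

Summary (fraction, with percent):

explained: PC1 0.5094 (50.94%), PC2 0.3113 (31.13%), PC3 0.1792 (17.92%);  cumulative: 0.5094, 0.8208, 1


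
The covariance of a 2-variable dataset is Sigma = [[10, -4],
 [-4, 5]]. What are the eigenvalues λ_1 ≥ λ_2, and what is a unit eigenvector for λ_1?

Step 1 — characteristic polynomial of 2×2 Sigma:
  det(Sigma - λI) = λ² - trace · λ + det = 0.
  trace = 10 + 5 = 15, det = 10·5 - (-4)² = 34.
Step 2 — discriminant:
  Δ = trace² - 4·det = 225 - 136 = 89.
Step 3 — eigenvalues:
  λ = (trace ± √Δ)/2 = (15 ± 9.434)/2,
  λ_1 = 12.217,  λ_2 = 2.783.

Step 4 — unit eigenvector for λ_1: solve (Sigma - λ_1 I)v = 0. First row:
  (10 - 12.217)·v_x + (-4)·v_y = 0, i.e. (-2.217)·v_x + (-4)·v_y = 0,
  so v ∝ (b, λ_1 - a) = (-4, 2.217); multiply by -1 so the first entry is positive: u = (4, -2.217).
  ||u|| = √((4)² + (-2.217)²) = √(20.915) ≈ 4.5733,
  v_1 = u/||u|| ≈ (0.8746, -0.4848) (||v_1|| = 1).

λ_1 = 12.217,  λ_2 = 2.783;  v_1 ≈ (0.8746, -0.4848)


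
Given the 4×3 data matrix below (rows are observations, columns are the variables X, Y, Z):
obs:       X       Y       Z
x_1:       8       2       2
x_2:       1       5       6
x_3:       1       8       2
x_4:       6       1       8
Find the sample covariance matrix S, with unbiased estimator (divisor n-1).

Step 1 — column means:
  mean(X) = (8 + 1 + 1 + 6) / 4 = 16/4 = 4
  mean(Y) = (2 + 5 + 8 + 1) / 4 = 16/4 = 4
  mean(Z) = (2 + 6 + 2 + 8) / 4 = 18/4 = 4.5

Step 2 — sample covariance S[i,j] = (1/(n-1)) · Σ_k (x_{k,i} - mean_i) · (x_{k,j} - mean_j), with n-1 = 3.
  S[X,X] = ((4)·(4) + (-3)·(-3) + (-3)·(-3) + (2)·(2)) / 3 = 38/3 = 12.6667
  S[X,Y] = ((4)·(-2) + (-3)·(1) + (-3)·(4) + (2)·(-3)) / 3 = -29/3 = -9.6667
  S[X,Z] = ((4)·(-2.5) + (-3)·(1.5) + (-3)·(-2.5) + (2)·(3.5)) / 3 = 0/3 = 0
  S[Y,Y] = ((-2)·(-2) + (1)·(1) + (4)·(4) + (-3)·(-3)) / 3 = 30/3 = 10
  S[Y,Z] = ((-2)·(-2.5) + (1)·(1.5) + (4)·(-2.5) + (-3)·(3.5)) / 3 = -14/3 = -4.6667
  S[Z,Z] = ((-2.5)·(-2.5) + (1.5)·(1.5) + (-2.5)·(-2.5) + (3.5)·(3.5)) / 3 = 27/3 = 9

S is symmetric (S[j,i] = S[i,j]). Assembling:

S = [[12.6667, -9.6667, 0],
 [-9.6667, 10, -4.6667],
 [0, -4.6667, 9]]


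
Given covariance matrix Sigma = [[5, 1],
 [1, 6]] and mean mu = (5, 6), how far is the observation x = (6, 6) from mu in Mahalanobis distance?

Step 1 — centre the observation: (x - mu) = (1, 0).

Step 2 — invert Sigma. det(Sigma) = 5·6 - (1)² = 29.
  Sigma^{-1} = (1/det) · [[d, -b], [-b, a]] = [[0.2069, -0.0345],
 [-0.0345, 0.1724]].

Step 3 — form the quadratic (x - mu)^T · Sigma^{-1} · (x - mu):
  Sigma^{-1} · (x - mu) = (0.2069, -0.0345).
  (x - mu)^T · [Sigma^{-1} · (x - mu)] = (1)·(0.2069) + (0)·(-0.0345) = 0.2069.

Step 4 — take square root: d = √(0.2069) ≈ 0.4549.

d(x, mu) = √(0.2069) ≈ 0.4549


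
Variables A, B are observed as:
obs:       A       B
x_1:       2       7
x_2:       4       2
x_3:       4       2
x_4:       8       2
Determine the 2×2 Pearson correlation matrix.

Step 1 — column means:
  mean(A) = (2 + 4 + 4 + 8) / 4 = 18/4 = 4.5
  mean(B) = (7 + 2 + 2 + 2) / 4 = 13/4 = 3.25

Step 2 — sample variances and covariances s[i,j] = (1/(n-1)) · Σ_k (x_{k,i} - mean_i) · (x_{k,j} - mean_j), with n-1 = 3:
  s[A,A] = ((-2.5)·(-2.5) + (-0.5)·(-0.5) + (-0.5)·(-0.5) + (3.5)·(3.5)) / 3 = 19/3 = 6.3333
  s[A,B] = ((-2.5)·(3.75) + (-0.5)·(-1.25) + (-0.5)·(-1.25) + (3.5)·(-1.25)) / 3 = -12.5/3 = -4.1667
  s[B,B] = ((3.75)·(3.75) + (-1.25)·(-1.25) + (-1.25)·(-1.25) + (-1.25)·(-1.25)) / 3 = 18.75/3 = 6.25
  Sample standard deviations s_i = √(s[i,i]):
  s(A) = √(6.3333) = 2.5166
  s(B) = √(6.25) = 2.5

Step 3 — r_{ij} = s_{ij} / (s_i · s_j):
  r[A,A] = 1 (diagonal).
  r[A,B] = -4.1667 / (2.5166 · 2.5) = -4.1667 / 6.2915 = -0.6623
  r[B,B] = 1 (diagonal).

R is symmetric with unit diagonal. Assembling:

R = [[1, -0.6623],
 [-0.6623, 1]]


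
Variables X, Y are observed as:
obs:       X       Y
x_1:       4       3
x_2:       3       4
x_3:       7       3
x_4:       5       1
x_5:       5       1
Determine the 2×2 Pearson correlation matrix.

Step 1 — column means:
  mean(X) = (4 + 3 + 7 + 5 + 5) / 5 = 24/5 = 4.8
  mean(Y) = (3 + 4 + 3 + 1 + 1) / 5 = 12/5 = 2.4

Step 2 — sample variances and covariances s[i,j] = (1/(n-1)) · Σ_k (x_{k,i} - mean_i) · (x_{k,j} - mean_j), with n-1 = 4:
  s[X,X] = ((-0.8)·(-0.8) + (-1.8)·(-1.8) + (2.2)·(2.2) + (0.2)·(0.2) + (0.2)·(0.2)) / 4 = 8.8/4 = 2.2
  s[X,Y] = ((-0.8)·(0.6) + (-1.8)·(1.6) + (2.2)·(0.6) + (0.2)·(-1.4) + (0.2)·(-1.4)) / 4 = -2.6/4 = -0.65
  s[Y,Y] = ((0.6)·(0.6) + (1.6)·(1.6) + (0.6)·(0.6) + (-1.4)·(-1.4) + (-1.4)·(-1.4)) / 4 = 7.2/4 = 1.8
  Sample standard deviations s_i = √(s[i,i]):
  s(X) = √(2.2) = 1.4832
  s(Y) = √(1.8) = 1.3416

Step 3 — r_{ij} = s_{ij} / (s_i · s_j):
  r[X,X] = 1 (diagonal).
  r[X,Y] = -0.65 / (1.4832 · 1.3416) = -0.65 / 1.99 = -0.3266
  r[Y,Y] = 1 (diagonal).

R is symmetric with unit diagonal. Assembling:

R = [[1, -0.3266],
 [-0.3266, 1]]


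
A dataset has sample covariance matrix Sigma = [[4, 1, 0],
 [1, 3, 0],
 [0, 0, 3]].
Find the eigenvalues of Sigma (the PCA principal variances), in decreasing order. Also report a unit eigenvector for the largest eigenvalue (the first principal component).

Step 1 — characteristic polynomial p(λ) = det(λI - Sigma) = λ³ - tr·λ² + c_1·λ - det, where tr = trace, c_1 = sum of the principal 2×2 minors, det = det(Sigma):
  tr = 4 + 3 + 3 = 10,
  c_1 = (4·3 - (1)²) + (4·3 - (0)²) + (3·3 - (0)²) = 11 + 12 + 9 = 32,
  det = 4·(3·3 - (0)²) - (1)·((1)·3 - (0)·(0)) + (0)·((1)·(0) - 3·(0)) = 4·(9) - (1)·(3) + (0)·(0) = 33.
  So p(λ) = λ³ - 10λ² + 32λ - 33.
Step 2 — look for an integer root (rational root theorem: any rational root is an integer divisor of 33). Testing λ = 3:
  p(3) = 27 - 90 + 96 - 33 = 0  ✓
  Dividing out (λ - 3): p(λ) = (λ - 3)(λ² - 7λ + 11).
Step 3 — remaining eigenvalues from the quadratic λ² - 7λ + 11 = 0:
  Δ = 7² - 4·11 = 49 - 44 = 5,  λ = (7 ± √5)/2 = (7 ± 2.2361)/2 ≈ 4.618 or 2.382.
  Sorted: λ_1 = 4.618,  λ_2 = 3,  λ_3 = 2.382  (check: sum = 10 = tr ✓).

Step 4 — unit eigenvector for λ_1 ≈ 4.618: v spans the null space of (Sigma - λ_1 I), whose rows are
  r_1 = (-0.618, 1, 0),  r_2 = (1, -1.618, 0),  r_3 = (0, 0, -1.618).
  v is orthogonal to every row, so take v ∝ r_1 × r_3 = ((1)·(-1.618) - (0)·(0), (0)·(0) - (-0.618)·(-1.618), (-0.618)·(0) - (1)·(0)) ≈ (-1.618, -1, 0).
  Rescale (multiply by -1 so the first nonzero entry is positive): u = (1.618, 1, 0).
  ||u|| = √((1.618)² + (1)² + (0)²) = √(3.618) ≈ 1.9021,  v_1 = u/||u|| ≈ (0.8507, 0.5257, 0) (||v_1|| = 1).

λ_1 = 4.618,  λ_2 = 3,  λ_3 = 2.382;  v_1 ≈ (0.8507, 0.5257, 0)


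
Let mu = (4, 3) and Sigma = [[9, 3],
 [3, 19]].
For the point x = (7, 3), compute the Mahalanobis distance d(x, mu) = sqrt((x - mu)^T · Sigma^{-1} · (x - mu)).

Step 1 — centre the observation: (x - mu) = (3, 0).

Step 2 — invert Sigma. det(Sigma) = 9·19 - (3)² = 162.
  Sigma^{-1} = (1/det) · [[d, -b], [-b, a]] = [[0.1173, -0.0185],
 [-0.0185, 0.0556]].

Step 3 — form the quadratic (x - mu)^T · Sigma^{-1} · (x - mu):
  Sigma^{-1} · (x - mu) = (0.3519, -0.0556).
  (x - mu)^T · [Sigma^{-1} · (x - mu)] = (3)·(0.3519) + (0)·(-0.0556) = 1.0556.

Step 4 — take square root: d = √(1.0556) ≈ 1.0274.

d(x, mu) = √(1.0556) ≈ 1.0274


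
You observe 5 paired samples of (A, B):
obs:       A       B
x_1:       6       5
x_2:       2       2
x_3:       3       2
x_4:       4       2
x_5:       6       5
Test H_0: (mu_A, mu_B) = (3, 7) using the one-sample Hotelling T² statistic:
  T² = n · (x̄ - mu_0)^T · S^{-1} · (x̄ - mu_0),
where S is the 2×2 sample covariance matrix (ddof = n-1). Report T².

Step 1 — sample mean vector:
  mean(A) = (6 + 2 + 3 + 4 + 6) / 5 = 21/5 = 4.2
  mean(B) = (5 + 2 + 2 + 2 + 5) / 5 = 16/5 = 3.2
  x̄ = (4.2, 3.2),  deviation x̄ - mu_0 = (4.2, 3.2) - (3, 7) = (1.2, -3.8).

Step 2 — sample covariance matrix, S[i,j] = (1/(n-1)) · Σ_k (x_{k,i} - mean_i) · (x_{k,j} - mean_j), divisor n-1 = 4:
  S[A,A] = ((1.8)·(1.8) + (-2.2)·(-2.2) + (-1.2)·(-1.2) + (-0.2)·(-0.2) + (1.8)·(1.8)) / 4 = 12.8/4 = 3.2
  S[A,B] = ((1.8)·(1.8) + (-2.2)·(-1.2) + (-1.2)·(-1.2) + (-0.2)·(-1.2) + (1.8)·(1.8)) / 4 = 10.8/4 = 2.7
  S[B,B] = ((1.8)·(1.8) + (-1.2)·(-1.2) + (-1.2)·(-1.2) + (-1.2)·(-1.2) + (1.8)·(1.8)) / 4 = 10.8/4 = 2.7
  S = [[3.2, 2.7],
 [2.7, 2.7]].

Step 3 — invert S. det(S) = 3.2·2.7 - (2.7)² = 1.35.
  S^{-1} = (1/det) · [[d, -b], [-b, a]] = [[2, -2],
 [-2, 2.3704]].

Step 4 — quadratic form (x̄ - mu_0)^T · S^{-1} · (x̄ - mu_0):
  S^{-1} · (x̄ - mu_0) = (10, -11.4074),
  (x̄ - mu_0)^T · [...] = (1.2)·(10) + (-3.8)·(-11.4074) = 55.3481.

Step 5 — scale by n: T² = 5 · 55.3481 = 276.7407.

T² ≈ 276.7407


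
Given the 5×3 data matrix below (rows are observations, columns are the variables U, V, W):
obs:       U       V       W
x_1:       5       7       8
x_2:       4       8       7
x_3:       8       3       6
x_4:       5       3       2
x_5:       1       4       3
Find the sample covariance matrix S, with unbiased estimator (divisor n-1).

Step 1 — column means:
  mean(U) = (5 + 4 + 8 + 5 + 1) / 5 = 23/5 = 4.6
  mean(V) = (7 + 8 + 3 + 3 + 4) / 5 = 25/5 = 5
  mean(W) = (8 + 7 + 6 + 2 + 3) / 5 = 26/5 = 5.2

Step 2 — sample covariance S[i,j] = (1/(n-1)) · Σ_k (x_{k,i} - mean_i) · (x_{k,j} - mean_j), with n-1 = 4.
  S[U,U] = ((0.4)·(0.4) + (-0.6)·(-0.6) + (3.4)·(3.4) + (0.4)·(0.4) + (-3.6)·(-3.6)) / 4 = 25.2/4 = 6.3
  S[U,V] = ((0.4)·(2) + (-0.6)·(3) + (3.4)·(-2) + (0.4)·(-2) + (-3.6)·(-1)) / 4 = -5/4 = -1.25
  S[U,W] = ((0.4)·(2.8) + (-0.6)·(1.8) + (3.4)·(0.8) + (0.4)·(-3.2) + (-3.6)·(-2.2)) / 4 = 9.4/4 = 2.35
  S[V,V] = ((2)·(2) + (3)·(3) + (-2)·(-2) + (-2)·(-2) + (-1)·(-1)) / 4 = 22/4 = 5.5
  S[V,W] = ((2)·(2.8) + (3)·(1.8) + (-2)·(0.8) + (-2)·(-3.2) + (-1)·(-2.2)) / 4 = 18/4 = 4.5
  S[W,W] = ((2.8)·(2.8) + (1.8)·(1.8) + (0.8)·(0.8) + (-3.2)·(-3.2) + (-2.2)·(-2.2)) / 4 = 26.8/4 = 6.7

S is symmetric (S[j,i] = S[i,j]). Assembling:

S = [[6.3, -1.25, 2.35],
 [-1.25, 5.5, 4.5],
 [2.35, 4.5, 6.7]]


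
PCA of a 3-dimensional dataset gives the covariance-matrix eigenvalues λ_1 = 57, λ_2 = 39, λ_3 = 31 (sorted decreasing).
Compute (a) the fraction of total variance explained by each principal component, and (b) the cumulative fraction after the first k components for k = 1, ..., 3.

Step 1 — total variance = trace(Sigma) = Σ λ_i = 57 + 39 + 31 = 127.

Step 2 — fraction explained by component i = λ_i / Σ λ:
  PC1: 57/127 = 0.4488
  PC2: 39/127 = 0.3071
  PC3: 31/127 = 0.2441

Step 3 — cumulative fraction after k components = (λ_1 + ... + λ_k) / Σ λ:
  k = 1: 57/127 = 0.4488
  k = 2: (57 + 39)/127 = 96/127 = 0.7559
  k = 3: (57 + 39 + 31)/127 = 127/127 = 1

Summary (fraction, with percent):

explained: PC1 0.4488 (44.88%), PC2 0.3071 (30.71%), PC3 0.2441 (24.41%);  cumulative: 0.4488, 0.7559, 1


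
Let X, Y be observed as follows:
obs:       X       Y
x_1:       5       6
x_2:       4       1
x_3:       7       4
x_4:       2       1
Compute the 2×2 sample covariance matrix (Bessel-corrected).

Step 1 — column means:
  mean(X) = (5 + 4 + 7 + 2) / 4 = 18/4 = 4.5
  mean(Y) = (6 + 1 + 4 + 1) / 4 = 12/4 = 3

Step 2 — sample covariance S[i,j] = (1/(n-1)) · Σ_k (x_{k,i} - mean_i) · (x_{k,j} - mean_j), with n-1 = 3.
  S[X,X] = ((0.5)·(0.5) + (-0.5)·(-0.5) + (2.5)·(2.5) + (-2.5)·(-2.5)) / 3 = 13/3 = 4.3333
  S[X,Y] = ((0.5)·(3) + (-0.5)·(-2) + (2.5)·(1) + (-2.5)·(-2)) / 3 = 10/3 = 3.3333
  S[Y,Y] = ((3)·(3) + (-2)·(-2) + (1)·(1) + (-2)·(-2)) / 3 = 18/3 = 6

S is symmetric (S[j,i] = S[i,j]). Assembling:

S = [[4.3333, 3.3333],
 [3.3333, 6]]


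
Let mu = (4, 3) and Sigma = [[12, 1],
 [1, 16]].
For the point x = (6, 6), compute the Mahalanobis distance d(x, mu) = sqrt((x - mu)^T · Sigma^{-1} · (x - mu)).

Step 1 — centre the observation: (x - mu) = (2, 3).

Step 2 — invert Sigma. det(Sigma) = 12·16 - (1)² = 191.
  Sigma^{-1} = (1/det) · [[d, -b], [-b, a]] = [[0.0838, -0.0052],
 [-0.0052, 0.0628]].

Step 3 — form the quadratic (x - mu)^T · Sigma^{-1} · (x - mu):
  Sigma^{-1} · (x - mu) = (0.1518, 0.178).
  (x - mu)^T · [Sigma^{-1} · (x - mu)] = (2)·(0.1518) + (3)·(0.178) = 0.8377.

Step 4 — take square root: d = √(0.8377) ≈ 0.9153.

d(x, mu) = √(0.8377) ≈ 0.9153


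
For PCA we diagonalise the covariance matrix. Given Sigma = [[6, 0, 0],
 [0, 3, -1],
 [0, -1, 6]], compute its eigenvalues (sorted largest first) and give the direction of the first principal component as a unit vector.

Step 1 — characteristic polynomial p(λ) = det(λI - Sigma) = λ³ - tr·λ² + c_1·λ - det, where tr = trace, c_1 = sum of the principal 2×2 minors, det = det(Sigma):
  tr = 6 + 3 + 6 = 15,
  c_1 = (6·3 - (0)²) + (6·6 - (0)²) + (3·6 - (-1)²) = 18 + 36 + 17 = 71,
  det = 6·(3·6 - (-1)²) - (0)·((0)·6 - (-1)·(0)) + (0)·((0)·(-1) - 3·(0)) = 6·(17) - (0)·(0) + (0)·(0) = 102.
  So p(λ) = λ³ - 15λ² + 71λ - 102.
Step 2 — look for an integer root (rational root theorem: any rational root is an integer divisor of 102). Testing λ = 6:
  p(6) = 216 - 540 + 426 - 102 = 0  ✓
  Dividing out (λ - 6): p(λ) = (λ - 6)(λ² - 9λ + 17).
Step 3 — remaining eigenvalues from the quadratic λ² - 9λ + 17 = 0:
  Δ = 9² - 4·17 = 81 - 68 = 13,  λ = (9 ± √13)/2 = (9 ± 3.6056)/2 ≈ 6.3028 or 2.6972.
  Sorted: λ_1 = 6.3028,  λ_2 = 6,  λ_3 = 2.6972  (check: sum = 15 = tr ✓).

Step 4 — unit eigenvector for λ_1 ≈ 6.3028: v spans the null space of (Sigma - λ_1 I), whose rows are
  r_1 = (-0.3028, 0, 0),  r_2 = (0, -3.3028, -1),  r_3 = (0, -1, -0.3028).
  v is orthogonal to every row, so take v ∝ r_1 × r_2 = ((0)·(-1) - (0)·(-3.3028), (0)·(0) - (-0.3028)·(-1), (-0.3028)·(-3.3028) - (0)·(0)) ≈ (0, -0.3028, 1).
  Rescale (multiply by -1 so the first nonzero entry is positive): u = (0, 0.3028, -1).
  ||u|| = √((0)² + (0.3028)² + (-1)²) = √(1.0917) ≈ 1.0448,  v_1 = u/||u|| ≈ (0, 0.2898, -0.9571) (||v_1|| = 1).

λ_1 = 6.3028,  λ_2 = 6,  λ_3 = 2.6972;  v_1 ≈ (0, 0.2898, -0.9571)


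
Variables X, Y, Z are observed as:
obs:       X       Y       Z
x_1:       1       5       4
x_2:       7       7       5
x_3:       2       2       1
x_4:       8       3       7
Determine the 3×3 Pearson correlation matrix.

Step 1 — column means:
  mean(X) = (1 + 7 + 2 + 8) / 4 = 18/4 = 4.5
  mean(Y) = (5 + 7 + 2 + 3) / 4 = 17/4 = 4.25
  mean(Z) = (4 + 5 + 1 + 7) / 4 = 17/4 = 4.25

Step 2 — sample variances and covariances s[i,j] = (1/(n-1)) · Σ_k (x_{k,i} - mean_i) · (x_{k,j} - mean_j), with n-1 = 3:
  s[X,X] = ((-3.5)·(-3.5) + (2.5)·(2.5) + (-2.5)·(-2.5) + (3.5)·(3.5)) / 3 = 37/3 = 12.3333
  s[X,Y] = ((-3.5)·(0.75) + (2.5)·(2.75) + (-2.5)·(-2.25) + (3.5)·(-1.25)) / 3 = 5.5/3 = 1.8333
  s[X,Z] = ((-3.5)·(-0.25) + (2.5)·(0.75) + (-2.5)·(-3.25) + (3.5)·(2.75)) / 3 = 20.5/3 = 6.8333
  s[Y,Y] = ((0.75)·(0.75) + (2.75)·(2.75) + (-2.25)·(-2.25) + (-1.25)·(-1.25)) / 3 = 14.75/3 = 4.9167
  s[Y,Z] = ((0.75)·(-0.25) + (2.75)·(0.75) + (-2.25)·(-3.25) + (-1.25)·(2.75)) / 3 = 5.75/3 = 1.9167
  s[Z,Z] = ((-0.25)·(-0.25) + (0.75)·(0.75) + (-3.25)·(-3.25) + (2.75)·(2.75)) / 3 = 18.75/3 = 6.25
  Sample standard deviations s_i = √(s[i,i]):
  s(X) = √(12.3333) = 3.5119
  s(Y) = √(4.9167) = 2.2174
  s(Z) = √(6.25) = 2.5

Step 3 — r_{ij} = s_{ij} / (s_i · s_j):
  r[X,X] = 1 (diagonal).
  r[X,Y] = 1.8333 / (3.5119 · 2.2174) = 1.8333 / 7.7871 = 0.2354
  r[X,Z] = 6.8333 / (3.5119 · 2.5) = 6.8333 / 8.7797 = 0.7783
  r[Y,Y] = 1 (diagonal).
  r[Y,Z] = 1.9167 / (2.2174 · 2.5) = 1.9167 / 5.5434 = 0.3458
  r[Z,Z] = 1 (diagonal).

R is symmetric with unit diagonal. Assembling:

R = [[1, 0.2354, 0.7783],
 [0.2354, 1, 0.3458],
 [0.7783, 0.3458, 1]]


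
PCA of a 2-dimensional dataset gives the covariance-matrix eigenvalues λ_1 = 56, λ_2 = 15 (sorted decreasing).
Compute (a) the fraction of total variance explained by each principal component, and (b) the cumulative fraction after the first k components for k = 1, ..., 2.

Step 1 — total variance = trace(Sigma) = Σ λ_i = 56 + 15 = 71.

Step 2 — fraction explained by component i = λ_i / Σ λ:
  PC1: 56/71 = 0.7887
  PC2: 15/71 = 0.2113

Step 3 — cumulative fraction after k components = (λ_1 + ... + λ_k) / Σ λ:
  k = 1: 56/71 = 0.7887
  k = 2: (56 + 15)/71 = 71/71 = 1

Summary (fraction, with percent):

explained: PC1 0.7887 (78.87%), PC2 0.2113 (21.13%);  cumulative: 0.7887, 1


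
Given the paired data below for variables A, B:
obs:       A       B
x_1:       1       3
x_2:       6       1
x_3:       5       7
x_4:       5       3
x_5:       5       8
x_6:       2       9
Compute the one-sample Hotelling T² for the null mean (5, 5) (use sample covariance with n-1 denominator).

Step 1 — sample mean vector:
  mean(A) = (1 + 6 + 5 + 5 + 5 + 2) / 6 = 24/6 = 4
  mean(B) = (3 + 1 + 7 + 3 + 8 + 9) / 6 = 31/6 = 5.1667
  x̄ = (4, 5.1667),  deviation x̄ - mu_0 = (4, 5.1667) - (5, 5) = (-1, 0.1667).

Step 2 — sample covariance matrix, S[i,j] = (1/(n-1)) · Σ_k (x_{k,i} - mean_i) · (x_{k,j} - mean_j), divisor n-1 = 5:
  S[A,A] = ((-3)·(-3) + (2)·(2) + (1)·(1) + (1)·(1) + (1)·(1) + (-2)·(-2)) / 5 = 20/5 = 4
  S[A,B] = ((-3)·(-2.1667) + (2)·(-4.1667) + (1)·(1.8333) + (1)·(-2.1667) + (1)·(2.8333) + (-2)·(3.8333)) / 5 = -7/5 = -1.4
  S[B,B] = ((-2.1667)·(-2.1667) + (-4.1667)·(-4.1667) + (1.8333)·(1.8333) + (-2.1667)·(-2.1667) + (2.8333)·(2.8333) + (3.8333)·(3.8333)) / 5 = 52.8333/5 = 10.5667
  S = [[4, -1.4],
 [-1.4, 10.5667]].

Step 3 — invert S. det(S) = 4·10.5667 - (-1.4)² = 40.3067.
  S^{-1} = (1/det) · [[d, -b], [-b, a]] = [[0.2622, 0.0347],
 [0.0347, 0.0992]].

Step 4 — quadratic form (x̄ - mu_0)^T · S^{-1} · (x̄ - mu_0):
  S^{-1} · (x̄ - mu_0) = (-0.2564, -0.0182),
  (x̄ - mu_0)^T · [...] = (-1)·(-0.2564) + (0.1667)·(-0.0182) = 0.2533.

Step 5 — scale by n: T² = 6 · 0.2533 = 1.52.

T² ≈ 1.52


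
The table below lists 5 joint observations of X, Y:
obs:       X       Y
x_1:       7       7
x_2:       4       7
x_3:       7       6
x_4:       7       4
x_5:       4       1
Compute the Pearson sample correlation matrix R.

Step 1 — column means:
  mean(X) = (7 + 4 + 7 + 7 + 4) / 5 = 29/5 = 5.8
  mean(Y) = (7 + 7 + 6 + 4 + 1) / 5 = 25/5 = 5

Step 2 — sample variances and covariances s[i,j] = (1/(n-1)) · Σ_k (x_{k,i} - mean_i) · (x_{k,j} - mean_j), with n-1 = 4:
  s[X,X] = ((1.2)·(1.2) + (-1.8)·(-1.8) + (1.2)·(1.2) + (1.2)·(1.2) + (-1.8)·(-1.8)) / 4 = 10.8/4 = 2.7
  s[X,Y] = ((1.2)·(2) + (-1.8)·(2) + (1.2)·(1) + (1.2)·(-1) + (-1.8)·(-4)) / 4 = 6/4 = 1.5
  s[Y,Y] = ((2)·(2) + (2)·(2) + (1)·(1) + (-1)·(-1) + (-4)·(-4)) / 4 = 26/4 = 6.5
  Sample standard deviations s_i = √(s[i,i]):
  s(X) = √(2.7) = 1.6432
  s(Y) = √(6.5) = 2.5495

Step 3 — r_{ij} = s_{ij} / (s_i · s_j):
  r[X,X] = 1 (diagonal).
  r[X,Y] = 1.5 / (1.6432 · 2.5495) = 1.5 / 4.1893 = 0.3581
  r[Y,Y] = 1 (diagonal).

R is symmetric with unit diagonal. Assembling:

R = [[1, 0.3581],
 [0.3581, 1]]


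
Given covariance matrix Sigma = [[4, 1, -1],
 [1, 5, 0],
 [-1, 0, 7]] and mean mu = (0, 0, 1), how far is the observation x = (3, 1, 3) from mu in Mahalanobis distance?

Step 1 — centre the observation: (x - mu) = (3, 1, 2).

Step 2 — invert Sigma (cofactor / det for 3×3, or solve directly):
  Sigma^{-1} = [[0.2734, -0.0547, 0.0391],
 [-0.0547, 0.2109, -0.0078],
 [0.0391, -0.0078, 0.1484]].

Step 3 — form the quadratic (x - mu)^T · Sigma^{-1} · (x - mu):
  Sigma^{-1} · (x - mu) = (0.8438, 0.0312, 0.4062).
  (x - mu)^T · [Sigma^{-1} · (x - mu)] = (3)·(0.8438) + (1)·(0.0312) + (2)·(0.4062) = 3.375.

Step 4 — take square root: d = √(3.375) ≈ 1.8371.

d(x, mu) = √(3.375) ≈ 1.8371


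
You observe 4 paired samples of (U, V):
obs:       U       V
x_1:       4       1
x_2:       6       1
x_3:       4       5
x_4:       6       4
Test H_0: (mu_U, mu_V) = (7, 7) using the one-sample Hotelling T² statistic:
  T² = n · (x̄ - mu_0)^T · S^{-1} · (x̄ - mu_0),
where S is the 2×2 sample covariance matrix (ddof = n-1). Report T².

Step 1 — sample mean vector:
  mean(U) = (4 + 6 + 4 + 6) / 4 = 20/4 = 5
  mean(V) = (1 + 1 + 5 + 4) / 4 = 11/4 = 2.75
  x̄ = (5, 2.75),  deviation x̄ - mu_0 = (5, 2.75) - (7, 7) = (-2, -4.25).

Step 2 — sample covariance matrix, S[i,j] = (1/(n-1)) · Σ_k (x_{k,i} - mean_i) · (x_{k,j} - mean_j), divisor n-1 = 3:
  S[U,U] = ((-1)·(-1) + (1)·(1) + (-1)·(-1) + (1)·(1)) / 3 = 4/3 = 1.3333
  S[U,V] = ((-1)·(-1.75) + (1)·(-1.75) + (-1)·(2.25) + (1)·(1.25)) / 3 = -1/3 = -0.3333
  S[V,V] = ((-1.75)·(-1.75) + (-1.75)·(-1.75) + (2.25)·(2.25) + (1.25)·(1.25)) / 3 = 12.75/3 = 4.25
  S = [[1.3333, -0.3333],
 [-0.3333, 4.25]].

Step 3 — invert S. det(S) = 1.3333·4.25 - (-0.3333)² = 5.5556.
  S^{-1} = (1/det) · [[d, -b], [-b, a]] = [[0.765, 0.06],
 [0.06, 0.24]].

Step 4 — quadratic form (x̄ - mu_0)^T · S^{-1} · (x̄ - mu_0):
  S^{-1} · (x̄ - mu_0) = (-1.785, -1.14),
  (x̄ - mu_0)^T · [...] = (-2)·(-1.785) + (-4.25)·(-1.14) = 8.415.

Step 5 — scale by n: T² = 4 · 8.415 = 33.66.

T² ≈ 33.66


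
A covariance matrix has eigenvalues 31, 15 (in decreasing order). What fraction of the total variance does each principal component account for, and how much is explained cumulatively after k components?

Step 1 — total variance = trace(Sigma) = Σ λ_i = 31 + 15 = 46.

Step 2 — fraction explained by component i = λ_i / Σ λ:
  PC1: 31/46 = 0.6739
  PC2: 15/46 = 0.3261

Step 3 — cumulative fraction after k components = (λ_1 + ... + λ_k) / Σ λ:
  k = 1: 31/46 = 0.6739
  k = 2: (31 + 15)/46 = 46/46 = 1

Summary (fraction, with percent):

explained: PC1 0.6739 (67.39%), PC2 0.3261 (32.61%);  cumulative: 0.6739, 1


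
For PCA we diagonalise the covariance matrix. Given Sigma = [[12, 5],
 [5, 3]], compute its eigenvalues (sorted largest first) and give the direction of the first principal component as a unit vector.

Step 1 — characteristic polynomial of 2×2 Sigma:
  det(Sigma - λI) = λ² - trace · λ + det = 0.
  trace = 12 + 3 = 15, det = 12·3 - (5)² = 11.
Step 2 — discriminant:
  Δ = trace² - 4·det = 225 - 44 = 181.
Step 3 — eigenvalues:
  λ = (trace ± √Δ)/2 = (15 ± 13.4536)/2,
  λ_1 = 14.2268,  λ_2 = 0.7732.

Step 4 — unit eigenvector for λ_1: solve (Sigma - λ_1 I)v = 0. First row:
  (12 - 14.2268)·v_x + (5)·v_y = 0, i.e. (-2.2268)·v_x + (5)·v_y = 0,
  so v ∝ (b, λ_1 - a) = (5, 2.2268) = u.
  ||u|| = √((5)² + (2.2268)²) = √(29.9587) ≈ 5.4735,
  v_1 = u/||u|| ≈ (0.9135, 0.4068) (||v_1|| = 1).

λ_1 = 14.2268,  λ_2 = 0.7732;  v_1 ≈ (0.9135, 0.4068)


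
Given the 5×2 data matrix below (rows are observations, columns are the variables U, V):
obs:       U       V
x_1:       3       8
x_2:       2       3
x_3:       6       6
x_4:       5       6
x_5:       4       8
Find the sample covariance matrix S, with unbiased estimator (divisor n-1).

Step 1 — column means:
  mean(U) = (3 + 2 + 6 + 5 + 4) / 5 = 20/5 = 4
  mean(V) = (8 + 3 + 6 + 6 + 8) / 5 = 31/5 = 6.2

Step 2 — sample covariance S[i,j] = (1/(n-1)) · Σ_k (x_{k,i} - mean_i) · (x_{k,j} - mean_j), with n-1 = 4.
  S[U,U] = ((-1)·(-1) + (-2)·(-2) + (2)·(2) + (1)·(1) + (0)·(0)) / 4 = 10/4 = 2.5
  S[U,V] = ((-1)·(1.8) + (-2)·(-3.2) + (2)·(-0.2) + (1)·(-0.2) + (0)·(1.8)) / 4 = 4/4 = 1
  S[V,V] = ((1.8)·(1.8) + (-3.2)·(-3.2) + (-0.2)·(-0.2) + (-0.2)·(-0.2) + (1.8)·(1.8)) / 4 = 16.8/4 = 4.2

S is symmetric (S[j,i] = S[i,j]). Assembling:

S = [[2.5, 1],
 [1, 4.2]]


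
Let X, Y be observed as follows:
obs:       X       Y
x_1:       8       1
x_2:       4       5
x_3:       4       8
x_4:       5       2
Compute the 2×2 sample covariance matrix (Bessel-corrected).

Step 1 — column means:
  mean(X) = (8 + 4 + 4 + 5) / 4 = 21/4 = 5.25
  mean(Y) = (1 + 5 + 8 + 2) / 4 = 16/4 = 4

Step 2 — sample covariance S[i,j] = (1/(n-1)) · Σ_k (x_{k,i} - mean_i) · (x_{k,j} - mean_j), with n-1 = 3.
  S[X,X] = ((2.75)·(2.75) + (-1.25)·(-1.25) + (-1.25)·(-1.25) + (-0.25)·(-0.25)) / 3 = 10.75/3 = 3.5833
  S[X,Y] = ((2.75)·(-3) + (-1.25)·(1) + (-1.25)·(4) + (-0.25)·(-2)) / 3 = -14/3 = -4.6667
  S[Y,Y] = ((-3)·(-3) + (1)·(1) + (4)·(4) + (-2)·(-2)) / 3 = 30/3 = 10

S is symmetric (S[j,i] = S[i,j]). Assembling:

S = [[3.5833, -4.6667],
 [-4.6667, 10]]


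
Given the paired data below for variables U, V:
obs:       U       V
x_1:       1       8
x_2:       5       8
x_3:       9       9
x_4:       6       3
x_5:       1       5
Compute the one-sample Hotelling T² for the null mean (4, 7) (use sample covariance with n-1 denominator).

Step 1 — sample mean vector:
  mean(U) = (1 + 5 + 9 + 6 + 1) / 5 = 22/5 = 4.4
  mean(V) = (8 + 8 + 9 + 3 + 5) / 5 = 33/5 = 6.6
  x̄ = (4.4, 6.6),  deviation x̄ - mu_0 = (4.4, 6.6) - (4, 7) = (0.4, -0.4).

Step 2 — sample covariance matrix, S[i,j] = (1/(n-1)) · Σ_k (x_{k,i} - mean_i) · (x_{k,j} - mean_j), divisor n-1 = 4:
  S[U,U] = ((-3.4)·(-3.4) + (0.6)·(0.6) + (4.6)·(4.6) + (1.6)·(1.6) + (-3.4)·(-3.4)) / 4 = 47.2/4 = 11.8
  S[U,V] = ((-3.4)·(1.4) + (0.6)·(1.4) + (4.6)·(2.4) + (1.6)·(-3.6) + (-3.4)·(-1.6)) / 4 = 6.8/4 = 1.7
  S[V,V] = ((1.4)·(1.4) + (1.4)·(1.4) + (2.4)·(2.4) + (-3.6)·(-3.6) + (-1.6)·(-1.6)) / 4 = 25.2/4 = 6.3
  S = [[11.8, 1.7],
 [1.7, 6.3]].

Step 3 — invert S. det(S) = 11.8·6.3 - (1.7)² = 71.45.
  S^{-1} = (1/det) · [[d, -b], [-b, a]] = [[0.0882, -0.0238],
 [-0.0238, 0.1652]].

Step 4 — quadratic form (x̄ - mu_0)^T · S^{-1} · (x̄ - mu_0):
  S^{-1} · (x̄ - mu_0) = (0.0448, -0.0756),
  (x̄ - mu_0)^T · [...] = (0.4)·(0.0448) + (-0.4)·(-0.0756) = 0.0481.

Step 5 — scale by n: T² = 5 · 0.0481 = 0.2407.

T² ≈ 0.2407


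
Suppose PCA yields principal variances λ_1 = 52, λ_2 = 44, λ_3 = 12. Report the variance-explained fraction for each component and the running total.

Step 1 — total variance = trace(Sigma) = Σ λ_i = 52 + 44 + 12 = 108.

Step 2 — fraction explained by component i = λ_i / Σ λ:
  PC1: 52/108 = 0.4815
  PC2: 44/108 = 0.4074
  PC3: 12/108 = 0.1111

Step 3 — cumulative fraction after k components = (λ_1 + ... + λ_k) / Σ λ:
  k = 1: 52/108 = 0.4815
  k = 2: (52 + 44)/108 = 96/108 = 0.8889
  k = 3: (52 + 44 + 12)/108 = 108/108 = 1

Summary (fraction, with percent):

explained: PC1 0.4815 (48.15%), PC2 0.4074 (40.74%), PC3 0.1111 (11.11%);  cumulative: 0.4815, 0.8889, 1


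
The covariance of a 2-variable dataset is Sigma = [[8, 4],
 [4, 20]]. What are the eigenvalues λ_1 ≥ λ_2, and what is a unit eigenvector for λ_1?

Step 1 — characteristic polynomial of 2×2 Sigma:
  det(Sigma - λI) = λ² - trace · λ + det = 0.
  trace = 8 + 20 = 28, det = 8·20 - (4)² = 144.
Step 2 — discriminant:
  Δ = trace² - 4·det = 784 - 576 = 208.
Step 3 — eigenvalues:
  λ = (trace ± √Δ)/2 = (28 ± 14.4222)/2,
  λ_1 = 21.2111,  λ_2 = 6.7889.

Step 4 — unit eigenvector for λ_1: solve (Sigma - λ_1 I)v = 0. First row:
  (8 - 21.2111)·v_x + (4)·v_y = 0, i.e. (-13.2111)·v_x + (4)·v_y = 0,
  so v ∝ (b, λ_1 - a) = (4, 13.2111) = u.
  ||u|| = √((4)² + (13.2111)²) = √(190.5332) ≈ 13.8034,
  v_1 = u/||u|| ≈ (0.2898, 0.9571) (||v_1|| = 1).

λ_1 = 21.2111,  λ_2 = 6.7889;  v_1 ≈ (0.2898, 0.9571)


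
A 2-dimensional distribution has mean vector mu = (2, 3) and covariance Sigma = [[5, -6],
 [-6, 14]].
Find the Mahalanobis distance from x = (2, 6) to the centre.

Step 1 — centre the observation: (x - mu) = (0, 3).

Step 2 — invert Sigma. det(Sigma) = 5·14 - (-6)² = 34.
  Sigma^{-1} = (1/det) · [[d, -b], [-b, a]] = [[0.4118, 0.1765],
 [0.1765, 0.1471]].

Step 3 — form the quadratic (x - mu)^T · Sigma^{-1} · (x - mu):
  Sigma^{-1} · (x - mu) = (0.5294, 0.4412).
  (x - mu)^T · [Sigma^{-1} · (x - mu)] = (0)·(0.5294) + (3)·(0.4412) = 1.3235.

Step 4 — take square root: d = √(1.3235) ≈ 1.1504.

d(x, mu) = √(1.3235) ≈ 1.1504


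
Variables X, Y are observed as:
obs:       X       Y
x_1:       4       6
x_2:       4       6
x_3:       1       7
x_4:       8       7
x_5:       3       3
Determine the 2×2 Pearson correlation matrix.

Step 1 — column means:
  mean(X) = (4 + 4 + 1 + 8 + 3) / 5 = 20/5 = 4
  mean(Y) = (6 + 6 + 7 + 7 + 3) / 5 = 29/5 = 5.8

Step 2 — sample variances and covariances s[i,j] = (1/(n-1)) · Σ_k (x_{k,i} - mean_i) · (x_{k,j} - mean_j), with n-1 = 4:
  s[X,X] = ((0)·(0) + (0)·(0) + (-3)·(-3) + (4)·(4) + (-1)·(-1)) / 4 = 26/4 = 6.5
  s[X,Y] = ((0)·(0.2) + (0)·(0.2) + (-3)·(1.2) + (4)·(1.2) + (-1)·(-2.8)) / 4 = 4/4 = 1
  s[Y,Y] = ((0.2)·(0.2) + (0.2)·(0.2) + (1.2)·(1.2) + (1.2)·(1.2) + (-2.8)·(-2.8)) / 4 = 10.8/4 = 2.7
  Sample standard deviations s_i = √(s[i,i]):
  s(X) = √(6.5) = 2.5495
  s(Y) = √(2.7) = 1.6432

Step 3 — r_{ij} = s_{ij} / (s_i · s_j):
  r[X,X] = 1 (diagonal).
  r[X,Y] = 1 / (2.5495 · 1.6432) = 1 / 4.1893 = 0.2387
  r[Y,Y] = 1 (diagonal).

R is symmetric with unit diagonal. Assembling:

R = [[1, 0.2387],
 [0.2387, 1]]


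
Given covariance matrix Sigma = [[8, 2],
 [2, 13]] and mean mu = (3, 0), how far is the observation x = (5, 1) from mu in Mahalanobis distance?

Step 1 — centre the observation: (x - mu) = (2, 1).

Step 2 — invert Sigma. det(Sigma) = 8·13 - (2)² = 100.
  Sigma^{-1} = (1/det) · [[d, -b], [-b, a]] = [[0.13, -0.02],
 [-0.02, 0.08]].

Step 3 — form the quadratic (x - mu)^T · Sigma^{-1} · (x - mu):
  Sigma^{-1} · (x - mu) = (0.24, 0.04).
  (x - mu)^T · [Sigma^{-1} · (x - mu)] = (2)·(0.24) + (1)·(0.04) = 0.52.

Step 4 — take square root: d = √(0.52) ≈ 0.7211.

d(x, mu) = √(0.52) ≈ 0.7211


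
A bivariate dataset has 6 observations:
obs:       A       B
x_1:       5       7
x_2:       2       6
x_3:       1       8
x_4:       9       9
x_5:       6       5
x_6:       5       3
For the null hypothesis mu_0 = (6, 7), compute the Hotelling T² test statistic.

Step 1 — sample mean vector:
  mean(A) = (5 + 2 + 1 + 9 + 6 + 5) / 6 = 28/6 = 4.6667
  mean(B) = (7 + 6 + 8 + 9 + 5 + 3) / 6 = 38/6 = 6.3333
  x̄ = (4.6667, 6.3333),  deviation x̄ - mu_0 = (4.6667, 6.3333) - (6, 7) = (-1.3333, -0.6667).

Step 2 — sample covariance matrix, S[i,j] = (1/(n-1)) · Σ_k (x_{k,i} - mean_i) · (x_{k,j} - mean_j), divisor n-1 = 5:
  S[A,A] = ((0.3333)·(0.3333) + (-2.6667)·(-2.6667) + (-3.6667)·(-3.6667) + (4.3333)·(4.3333) + (1.3333)·(1.3333) + (0.3333)·(0.3333)) / 5 = 41.3333/5 = 8.2667
  S[A,B] = ((0.3333)·(0.6667) + (-2.6667)·(-0.3333) + (-3.6667)·(1.6667) + (4.3333)·(2.6667) + (1.3333)·(-1.3333) + (0.3333)·(-3.3333)) / 5 = 3.6667/5 = 0.7333
  S[B,B] = ((0.6667)·(0.6667) + (-0.3333)·(-0.3333) + (1.6667)·(1.6667) + (2.6667)·(2.6667) + (-1.3333)·(-1.3333) + (-3.3333)·(-3.3333)) / 5 = 23.3333/5 = 4.6667
  S = [[8.2667, 0.7333],
 [0.7333, 4.6667]].

Step 3 — invert S. det(S) = 8.2667·4.6667 - (0.7333)² = 38.04.
  S^{-1} = (1/det) · [[d, -b], [-b, a]] = [[0.1227, -0.0193],
 [-0.0193, 0.2173]].

Step 4 — quadratic form (x̄ - mu_0)^T · S^{-1} · (x̄ - mu_0):
  S^{-1} · (x̄ - mu_0) = (-0.1507, -0.1192),
  (x̄ - mu_0)^T · [...] = (-1.3333)·(-0.1507) + (-0.6667)·(-0.1192) = 0.2804.

Step 5 — scale by n: T² = 6 · 0.2804 = 1.6824.

T² ≈ 1.6824


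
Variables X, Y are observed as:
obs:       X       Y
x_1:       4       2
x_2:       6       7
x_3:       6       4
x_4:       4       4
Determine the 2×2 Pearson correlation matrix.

Step 1 — column means:
  mean(X) = (4 + 6 + 6 + 4) / 4 = 20/4 = 5
  mean(Y) = (2 + 7 + 4 + 4) / 4 = 17/4 = 4.25

Step 2 — sample variances and covariances s[i,j] = (1/(n-1)) · Σ_k (x_{k,i} - mean_i) · (x_{k,j} - mean_j), with n-1 = 3:
  s[X,X] = ((-1)·(-1) + (1)·(1) + (1)·(1) + (-1)·(-1)) / 3 = 4/3 = 1.3333
  s[X,Y] = ((-1)·(-2.25) + (1)·(2.75) + (1)·(-0.25) + (-1)·(-0.25)) / 3 = 5/3 = 1.6667
  s[Y,Y] = ((-2.25)·(-2.25) + (2.75)·(2.75) + (-0.25)·(-0.25) + (-0.25)·(-0.25)) / 3 = 12.75/3 = 4.25
  Sample standard deviations s_i = √(s[i,i]):
  s(X) = √(1.3333) = 1.1547
  s(Y) = √(4.25) = 2.0616

Step 3 — r_{ij} = s_{ij} / (s_i · s_j):
  r[X,X] = 1 (diagonal).
  r[X,Y] = 1.6667 / (1.1547 · 2.0616) = 1.6667 / 2.3805 = 0.7001
  r[Y,Y] = 1 (diagonal).

R is symmetric with unit diagonal. Assembling:

R = [[1, 0.7001],
 [0.7001, 1]]


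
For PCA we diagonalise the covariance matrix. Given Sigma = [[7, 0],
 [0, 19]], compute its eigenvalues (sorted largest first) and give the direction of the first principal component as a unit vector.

Step 1 — characteristic polynomial of 2×2 Sigma:
  det(Sigma - λI) = λ² - trace · λ + det = 0.
  trace = 7 + 19 = 26, det = 7·19 - (0)² = 133.
Step 2 — discriminant:
  Δ = trace² - 4·det = 676 - 532 = 144.
Step 3 — eigenvalues:
  λ = (trace ± √Δ)/2 = (26 ± 12)/2,
  λ_1 = 19,  λ_2 = 7.

Step 4 — unit eigenvector for λ_1: Sigma is diagonal, so its eigenvectors are the coordinate axes. λ_1 = 19 is the diagonal entry on the second coordinate axis, hence
  v_1 = (0, 1) (||v_1|| = 1).

λ_1 = 19,  λ_2 = 7;  v_1 ≈ (0, 1)


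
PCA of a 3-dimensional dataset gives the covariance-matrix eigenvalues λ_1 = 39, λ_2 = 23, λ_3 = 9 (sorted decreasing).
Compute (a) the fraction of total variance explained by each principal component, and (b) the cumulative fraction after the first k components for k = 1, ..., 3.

Step 1 — total variance = trace(Sigma) = Σ λ_i = 39 + 23 + 9 = 71.

Step 2 — fraction explained by component i = λ_i / Σ λ:
  PC1: 39/71 = 0.5493
  PC2: 23/71 = 0.3239
  PC3: 9/71 = 0.1268

Step 3 — cumulative fraction after k components = (λ_1 + ... + λ_k) / Σ λ:
  k = 1: 39/71 = 0.5493
  k = 2: (39 + 23)/71 = 62/71 = 0.8732
  k = 3: (39 + 23 + 9)/71 = 71/71 = 1

Summary (fraction, with percent):

explained: PC1 0.5493 (54.93%), PC2 0.3239 (32.39%), PC3 0.1268 (12.68%);  cumulative: 0.5493, 0.8732, 1


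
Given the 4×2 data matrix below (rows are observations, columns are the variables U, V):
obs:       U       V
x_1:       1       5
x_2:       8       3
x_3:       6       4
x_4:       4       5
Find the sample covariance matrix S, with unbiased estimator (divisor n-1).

Step 1 — column means:
  mean(U) = (1 + 8 + 6 + 4) / 4 = 19/4 = 4.75
  mean(V) = (5 + 3 + 4 + 5) / 4 = 17/4 = 4.25

Step 2 — sample covariance S[i,j] = (1/(n-1)) · Σ_k (x_{k,i} - mean_i) · (x_{k,j} - mean_j), with n-1 = 3.
  S[U,U] = ((-3.75)·(-3.75) + (3.25)·(3.25) + (1.25)·(1.25) + (-0.75)·(-0.75)) / 3 = 26.75/3 = 8.9167
  S[U,V] = ((-3.75)·(0.75) + (3.25)·(-1.25) + (1.25)·(-0.25) + (-0.75)·(0.75)) / 3 = -7.75/3 = -2.5833
  S[V,V] = ((0.75)·(0.75) + (-1.25)·(-1.25) + (-0.25)·(-0.25) + (0.75)·(0.75)) / 3 = 2.75/3 = 0.9167

S is symmetric (S[j,i] = S[i,j]). Assembling:

S = [[8.9167, -2.5833],
 [-2.5833, 0.9167]]


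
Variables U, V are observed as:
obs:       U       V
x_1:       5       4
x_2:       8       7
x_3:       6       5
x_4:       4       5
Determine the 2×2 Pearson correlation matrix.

Step 1 — column means:
  mean(U) = (5 + 8 + 6 + 4) / 4 = 23/4 = 5.75
  mean(V) = (4 + 7 + 5 + 5) / 4 = 21/4 = 5.25

Step 2 — sample variances and covariances s[i,j] = (1/(n-1)) · Σ_k (x_{k,i} - mean_i) · (x_{k,j} - mean_j), with n-1 = 3:
  s[U,U] = ((-0.75)·(-0.75) + (2.25)·(2.25) + (0.25)·(0.25) + (-1.75)·(-1.75)) / 3 = 8.75/3 = 2.9167
  s[U,V] = ((-0.75)·(-1.25) + (2.25)·(1.75) + (0.25)·(-0.25) + (-1.75)·(-0.25)) / 3 = 5.25/3 = 1.75
  s[V,V] = ((-1.25)·(-1.25) + (1.75)·(1.75) + (-0.25)·(-0.25) + (-0.25)·(-0.25)) / 3 = 4.75/3 = 1.5833
  Sample standard deviations s_i = √(s[i,i]):
  s(U) = √(2.9167) = 1.7078
  s(V) = √(1.5833) = 1.2583

Step 3 — r_{ij} = s_{ij} / (s_i · s_j):
  r[U,U] = 1 (diagonal).
  r[U,V] = 1.75 / (1.7078 · 1.2583) = 1.75 / 2.149 = 0.8143
  r[V,V] = 1 (diagonal).

R is symmetric with unit diagonal. Assembling:

R = [[1, 0.8143],
 [0.8143, 1]]


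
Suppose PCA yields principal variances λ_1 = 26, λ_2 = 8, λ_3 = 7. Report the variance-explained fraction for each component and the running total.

Step 1 — total variance = trace(Sigma) = Σ λ_i = 26 + 8 + 7 = 41.

Step 2 — fraction explained by component i = λ_i / Σ λ:
  PC1: 26/41 = 0.6341
  PC2: 8/41 = 0.1951
  PC3: 7/41 = 0.1707

Step 3 — cumulative fraction after k components = (λ_1 + ... + λ_k) / Σ λ:
  k = 1: 26/41 = 0.6341
  k = 2: (26 + 8)/41 = 34/41 = 0.8293
  k = 3: (26 + 8 + 7)/41 = 41/41 = 1

Summary (fraction, with percent):

explained: PC1 0.6341 (63.41%), PC2 0.1951 (19.51%), PC3 0.1707 (17.07%);  cumulative: 0.6341, 0.8293, 1
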